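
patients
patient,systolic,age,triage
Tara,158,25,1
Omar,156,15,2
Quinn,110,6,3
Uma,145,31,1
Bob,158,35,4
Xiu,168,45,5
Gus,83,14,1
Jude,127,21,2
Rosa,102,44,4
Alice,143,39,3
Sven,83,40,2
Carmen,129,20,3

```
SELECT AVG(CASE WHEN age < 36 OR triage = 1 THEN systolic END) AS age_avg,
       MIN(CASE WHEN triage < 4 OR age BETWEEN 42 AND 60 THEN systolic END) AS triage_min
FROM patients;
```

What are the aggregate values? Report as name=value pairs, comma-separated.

[age_avg: age < 36 OR triage = 1]
patient=Tara: ✓ → 158
patient=Omar: ✓ → 156
patient=Quinn: ✓ → 110
patient=Uma: ✓ → 145
patient=Bob: ✓ → 158
patient=Xiu: ✗
patient=Gus: ✓ → 83
patient=Jude: ✓ → 127
patient=Rosa: ✗
patient=Alice: ✗
patient=Sven: ✗
patient=Carmen: ✓ → 129
age_avg = (158 + 156 + 110 + 145 + 158 + 83 + 127 + 129) / 8 = 133.25
—
[triage_min: triage < 4 OR age BETWEEN 42 AND 60]
patient=Tara: ✓ → 158
patient=Omar: ✓ → 156
patient=Quinn: ✓ → 110
patient=Uma: ✓ → 145
patient=Bob: ✗
patient=Xiu: ✓ → 168
patient=Gus: ✓ → 83
patient=Jude: ✓ → 127
patient=Rosa: ✓ → 102
patient=Alice: ✓ → 143
patient=Sven: ✓ → 83
patient=Carmen: ✓ → 129
triage_min = MIN(158, 156, 110, 145, 168, 83, 127, 102, 143, 83, 129) = 83

age_avg=133.25, triage_min=83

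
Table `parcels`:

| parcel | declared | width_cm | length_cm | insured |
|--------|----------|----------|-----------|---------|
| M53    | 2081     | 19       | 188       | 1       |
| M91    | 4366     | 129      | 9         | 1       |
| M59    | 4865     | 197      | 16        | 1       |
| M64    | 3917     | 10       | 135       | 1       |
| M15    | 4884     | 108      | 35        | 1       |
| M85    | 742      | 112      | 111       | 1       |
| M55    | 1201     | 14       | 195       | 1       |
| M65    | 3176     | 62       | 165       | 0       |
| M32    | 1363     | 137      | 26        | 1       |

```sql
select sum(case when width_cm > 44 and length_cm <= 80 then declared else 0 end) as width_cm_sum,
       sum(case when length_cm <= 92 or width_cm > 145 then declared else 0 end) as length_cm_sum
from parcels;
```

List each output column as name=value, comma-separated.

[width_cm_sum: width_cm > 44 and length_cm <= 80]
parcel=M53: ✗
parcel=M91: ✓ → 4366
parcel=M59: ✓ → 4865
parcel=M64: ✗
parcel=M15: ✓ → 4884
parcel=M85: ✗
parcel=M55: ✗
parcel=M65: ✗
parcel=M32: ✓ → 1363
width_cm_sum = 4366 + 4865 + 4884 + 1363 = 15478
—
[length_cm_sum: length_cm <= 92 or width_cm > 145]
parcel=M53: ✗
parcel=M91: ✓ → 4366
parcel=M59: ✓ → 4865
parcel=M64: ✗
parcel=M15: ✓ → 4884
parcel=M85: ✗
parcel=M55: ✗
parcel=M65: ✗
parcel=M32: ✓ → 1363
length_cm_sum = 4366 + 4865 + 4884 + 1363 = 15478

width_cm_sum=15478, length_cm_sum=15478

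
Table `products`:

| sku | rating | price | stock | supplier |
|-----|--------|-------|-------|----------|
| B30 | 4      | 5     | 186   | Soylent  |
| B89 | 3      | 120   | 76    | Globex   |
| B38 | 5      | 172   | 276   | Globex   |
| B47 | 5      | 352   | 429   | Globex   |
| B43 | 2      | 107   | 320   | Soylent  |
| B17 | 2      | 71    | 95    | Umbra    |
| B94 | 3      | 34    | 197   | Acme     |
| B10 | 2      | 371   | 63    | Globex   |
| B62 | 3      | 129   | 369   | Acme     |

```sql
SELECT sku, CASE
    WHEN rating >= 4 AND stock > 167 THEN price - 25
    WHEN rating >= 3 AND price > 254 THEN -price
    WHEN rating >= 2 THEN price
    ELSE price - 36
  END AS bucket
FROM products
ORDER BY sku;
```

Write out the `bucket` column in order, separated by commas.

sku=B10: rating >= 2 → 371
sku=B17: rating >= 2 → 71
sku=B30: rating >= 4 AND stock > 167 → -20
sku=B38: rating >= 4 AND stock > 167 → 147
sku=B43: rating >= 2 → 107
sku=B47: rating >= 4 AND stock > 167 → 327
sku=B62: rating >= 2 → 129
sku=B89: rating >= 2 → 120
sku=B94: rating >= 2 → 34

371, 71, -20, 147, 107, 327, 129, 120, 34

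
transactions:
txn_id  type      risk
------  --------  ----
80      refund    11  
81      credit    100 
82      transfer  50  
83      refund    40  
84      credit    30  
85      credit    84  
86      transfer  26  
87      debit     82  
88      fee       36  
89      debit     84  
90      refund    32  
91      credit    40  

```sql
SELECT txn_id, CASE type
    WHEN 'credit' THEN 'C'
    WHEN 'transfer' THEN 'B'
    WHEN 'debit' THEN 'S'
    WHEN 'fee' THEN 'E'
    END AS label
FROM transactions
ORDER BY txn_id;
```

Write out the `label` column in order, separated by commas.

txn_id=80: (no match → NULL) → NULL
txn_id=81: type='credit' → C
txn_id=82: type='transfer' → B
txn_id=83: (no match → NULL) → NULL
txn_id=84: type='credit' → C
txn_id=85: type='credit' → C
txn_id=86: type='transfer' → B
txn_id=87: type='debit' → S
txn_id=88: type='fee' → E
txn_id=89: type='debit' → S
txn_id=90: (no match → NULL) → NULL
txn_id=91: type='credit' → C

NULL, C, B, NULL, C, C, B, S, E, S, NULL, C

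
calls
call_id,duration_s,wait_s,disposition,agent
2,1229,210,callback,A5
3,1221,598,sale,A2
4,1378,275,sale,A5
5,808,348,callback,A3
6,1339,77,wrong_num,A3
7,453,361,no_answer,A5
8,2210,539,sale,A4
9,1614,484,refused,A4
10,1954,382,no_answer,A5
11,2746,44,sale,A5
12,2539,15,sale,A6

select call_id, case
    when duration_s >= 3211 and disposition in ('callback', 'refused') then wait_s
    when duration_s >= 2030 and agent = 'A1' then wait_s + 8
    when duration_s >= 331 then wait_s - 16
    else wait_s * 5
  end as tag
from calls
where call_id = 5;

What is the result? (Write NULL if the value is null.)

call_id = 5: duration_s=808, wait_s=348, disposition=callback, agent=A3.
duration_s >= 3211 and disposition in ('callback', 'refused') → false
duration_s >= 2030 and agent = 'A1' → false
duration_s >= 331 → true → 332

332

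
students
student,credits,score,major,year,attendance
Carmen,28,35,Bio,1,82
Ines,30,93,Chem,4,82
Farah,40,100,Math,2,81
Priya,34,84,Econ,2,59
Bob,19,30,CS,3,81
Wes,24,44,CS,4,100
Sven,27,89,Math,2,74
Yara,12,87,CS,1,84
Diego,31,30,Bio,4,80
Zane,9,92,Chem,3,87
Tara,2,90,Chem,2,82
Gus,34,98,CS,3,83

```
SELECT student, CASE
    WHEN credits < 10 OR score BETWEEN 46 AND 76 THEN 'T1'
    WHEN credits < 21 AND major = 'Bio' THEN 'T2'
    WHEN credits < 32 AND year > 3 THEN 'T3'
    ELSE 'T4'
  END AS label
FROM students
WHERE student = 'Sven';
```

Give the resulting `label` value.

student = Sven: credits=27, score=89, major=Math, year=2, attendance=74.
credits < 10 OR score BETWEEN 46 AND 76 → false
credits < 21 AND major = 'Bio' → false
credits < 32 AND year > 3 → false
No prior WHEN matched → ELSE → T4

T4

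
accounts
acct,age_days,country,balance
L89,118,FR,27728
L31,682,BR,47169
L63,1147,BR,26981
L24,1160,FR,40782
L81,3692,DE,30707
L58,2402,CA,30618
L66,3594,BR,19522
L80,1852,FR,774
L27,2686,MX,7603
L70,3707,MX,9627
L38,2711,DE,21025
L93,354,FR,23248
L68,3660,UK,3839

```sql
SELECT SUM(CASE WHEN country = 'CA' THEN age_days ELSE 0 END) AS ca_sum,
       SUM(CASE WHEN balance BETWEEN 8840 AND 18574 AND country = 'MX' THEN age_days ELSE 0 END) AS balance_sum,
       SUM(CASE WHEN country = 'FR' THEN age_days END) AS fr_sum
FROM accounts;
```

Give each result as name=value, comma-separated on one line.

[ca_sum: country = 'CA']
acct=L89: ✗
acct=L31: ✗
acct=L63: ✗
acct=L24: ✗
acct=L81: ✗
acct=L58: ✓ → 2402
acct=L66: ✗
acct=L80: ✗
acct=L27: ✗
acct=L70: ✗
acct=L38: ✗
acct=L93: ✗
acct=L68: ✗
ca_sum = 2402
—
[balance_sum: balance BETWEEN 8840 AND 18574 AND country = 'MX']
acct=L89: ✗
acct=L31: ✗
acct=L63: ✗
acct=L24: ✗
acct=L81: ✗
acct=L58: ✗
acct=L66: ✗
acct=L80: ✗
acct=L27: ✗
acct=L70: ✓ → 3707
acct=L38: ✗
acct=L93: ✗
acct=L68: ✗
balance_sum = 3707
—
[fr_sum: country = 'FR']
acct=L89: ✓ → 118
acct=L31: ✗
acct=L63: ✗
acct=L24: ✓ → 1160
acct=L81: ✗
acct=L58: ✗
acct=L66: ✗
acct=L80: ✓ → 1852
acct=L27: ✗
acct=L70: ✗
acct=L38: ✗
acct=L93: ✓ → 354
acct=L68: ✗
fr_sum = 118 + 1160 + 1852 + 354 = 3484

ca_sum=2402, balance_sum=3707, fr_sum=3484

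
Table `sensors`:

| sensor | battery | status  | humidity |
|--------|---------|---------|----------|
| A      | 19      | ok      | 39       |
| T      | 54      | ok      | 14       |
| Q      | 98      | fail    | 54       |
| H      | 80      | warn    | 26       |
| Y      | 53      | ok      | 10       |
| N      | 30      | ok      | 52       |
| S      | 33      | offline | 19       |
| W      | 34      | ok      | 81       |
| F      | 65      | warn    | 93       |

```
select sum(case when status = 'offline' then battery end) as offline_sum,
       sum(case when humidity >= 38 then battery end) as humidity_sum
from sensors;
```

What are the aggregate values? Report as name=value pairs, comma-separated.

offline_sum=33, humidity_sum=246

[offline_sum: status = 'offline']
sensor=A: ✗
sensor=T: ✗
sensor=Q: ✗
sensor=H: ✗
sensor=Y: ✗
sensor=N: ✗
sensor=S: ✓ → 33
sensor=W: ✗
sensor=F: ✗
offline_sum = 33
—
[humidity_sum: humidity >= 38]
sensor=A: ✓ → 19
sensor=T: ✗
sensor=Q: ✓ → 98
sensor=H: ✗
sensor=Y: ✗
sensor=N: ✓ → 30
sensor=S: ✗
sensor=W: ✓ → 34
sensor=F: ✓ → 65
humidity_sum = 19 + 98 + 30 + 34 + 65 = 246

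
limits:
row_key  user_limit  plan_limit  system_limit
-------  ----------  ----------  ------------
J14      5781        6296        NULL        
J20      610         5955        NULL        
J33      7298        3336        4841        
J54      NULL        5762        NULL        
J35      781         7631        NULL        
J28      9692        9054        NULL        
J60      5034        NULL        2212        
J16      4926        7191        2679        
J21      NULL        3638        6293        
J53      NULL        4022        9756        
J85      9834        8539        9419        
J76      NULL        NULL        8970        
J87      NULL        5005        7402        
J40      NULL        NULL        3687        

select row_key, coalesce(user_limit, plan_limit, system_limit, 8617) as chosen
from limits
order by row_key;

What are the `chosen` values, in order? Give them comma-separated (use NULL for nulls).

5781, 4926, 610, 3638, 9692, 7298, 781, 3687, 4022, 5762, 5034, 8970, 9834, 5005

row_key=J14: user_limit=5781 → 5781
row_key=J16: user_limit=4926 → 4926
row_key=J20: user_limit=610 → 610
row_key=J21: user_limit=NULL, plan_limit=3638 → 3638
row_key=J28: user_limit=9692 → 9692
row_key=J33: user_limit=7298 → 7298
row_key=J35: user_limit=781 → 781
row_key=J40: user_limit=NULL, plan_limit=NULL, system_limit=3687 → 3687
row_key=J53: user_limit=NULL, plan_limit=4022 → 4022
row_key=J54: user_limit=NULL, plan_limit=5762 → 5762
row_key=J60: user_limit=5034 → 5034
row_key=J76: user_limit=NULL, plan_limit=NULL, system_limit=8970 → 8970
row_key=J85: user_limit=9834 → 9834
row_key=J87: user_limit=NULL, plan_limit=5005 → 5005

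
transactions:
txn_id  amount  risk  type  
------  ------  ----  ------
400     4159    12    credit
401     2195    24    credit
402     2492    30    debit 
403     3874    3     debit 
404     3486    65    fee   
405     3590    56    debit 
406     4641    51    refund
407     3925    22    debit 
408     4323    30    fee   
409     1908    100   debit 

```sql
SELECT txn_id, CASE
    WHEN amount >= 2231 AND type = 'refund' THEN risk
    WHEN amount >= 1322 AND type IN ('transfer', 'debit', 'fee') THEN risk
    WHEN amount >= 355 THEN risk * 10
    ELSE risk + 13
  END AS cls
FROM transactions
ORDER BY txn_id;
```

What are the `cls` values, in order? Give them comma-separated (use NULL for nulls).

txn_id=400: amount >= 355 → 120
txn_id=401: amount >= 355 → 240
txn_id=402: amount >= 1322 AND type IN ('transfer', 'debit', 'fee') → 30
txn_id=403: amount >= 1322 AND type IN ('transfer', 'debit', 'fee') → 3
txn_id=404: amount >= 1322 AND type IN ('transfer', 'debit', 'fee') → 65
txn_id=405: amount >= 1322 AND type IN ('transfer', 'debit', 'fee') → 56
txn_id=406: amount >= 2231 AND type = 'refund' → 51
txn_id=407: amount >= 1322 AND type IN ('transfer', 'debit', 'fee') → 22
txn_id=408: amount >= 1322 AND type IN ('transfer', 'debit', 'fee') → 30
txn_id=409: amount >= 1322 AND type IN ('transfer', 'debit', 'fee') → 100

120, 240, 30, 3, 65, 56, 51, 22, 30, 100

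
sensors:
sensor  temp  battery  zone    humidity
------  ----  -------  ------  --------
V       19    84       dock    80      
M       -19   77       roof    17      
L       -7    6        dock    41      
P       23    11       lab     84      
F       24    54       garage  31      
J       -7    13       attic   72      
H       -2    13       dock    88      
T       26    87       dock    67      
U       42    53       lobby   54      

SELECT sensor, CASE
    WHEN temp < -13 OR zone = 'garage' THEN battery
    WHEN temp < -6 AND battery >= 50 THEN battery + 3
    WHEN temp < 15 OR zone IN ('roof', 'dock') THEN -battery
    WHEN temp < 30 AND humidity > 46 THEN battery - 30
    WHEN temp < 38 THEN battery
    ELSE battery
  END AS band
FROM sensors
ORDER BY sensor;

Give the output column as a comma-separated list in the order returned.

sensor=F: temp < -13 OR zone = 'garage' → 54
sensor=H: temp < 15 OR zone IN ('roof', 'dock') → -13
sensor=J: temp < 15 OR zone IN ('roof', 'dock') → -13
sensor=L: temp < 15 OR zone IN ('roof', 'dock') → -6
sensor=M: temp < -13 OR zone = 'garage' → 77
sensor=P: temp < 30 AND humidity > 46 → -19
sensor=T: temp < 15 OR zone IN ('roof', 'dock') → -87
sensor=U: ELSE → 53
sensor=V: temp < 15 OR zone IN ('roof', 'dock') → -84

54, -13, -13, -6, 77, -19, -87, 53, -84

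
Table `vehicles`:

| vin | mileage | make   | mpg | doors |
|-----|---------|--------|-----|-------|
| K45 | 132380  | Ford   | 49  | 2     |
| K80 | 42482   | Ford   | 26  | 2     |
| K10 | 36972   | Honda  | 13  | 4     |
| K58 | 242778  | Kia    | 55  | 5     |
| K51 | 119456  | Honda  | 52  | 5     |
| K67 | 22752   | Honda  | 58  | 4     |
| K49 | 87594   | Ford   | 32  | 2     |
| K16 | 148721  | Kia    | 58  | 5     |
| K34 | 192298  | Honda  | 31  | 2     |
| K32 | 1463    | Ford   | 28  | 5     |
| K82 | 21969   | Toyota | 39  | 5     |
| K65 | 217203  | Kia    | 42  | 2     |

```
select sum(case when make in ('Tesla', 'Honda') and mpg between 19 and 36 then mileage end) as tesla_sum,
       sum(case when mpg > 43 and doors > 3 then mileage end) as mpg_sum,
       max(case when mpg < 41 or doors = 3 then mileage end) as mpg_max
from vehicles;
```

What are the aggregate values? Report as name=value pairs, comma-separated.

tesla_sum=192298, mpg_sum=533707, mpg_max=192298

[tesla_sum: make in ('Tesla', 'Honda') and mpg between 19 and 36]
vin=K45: ✗
vin=K80: ✗
vin=K10: ✗
vin=K58: ✗
vin=K51: ✗
vin=K67: ✗
vin=K49: ✗
vin=K16: ✗
vin=K34: ✓ → 192298
vin=K32: ✗
vin=K82: ✗
vin=K65: ✗
tesla_sum = 192298
—
[mpg_sum: mpg > 43 and doors > 3]
vin=K45: ✗
vin=K80: ✗
vin=K10: ✗
vin=K58: ✓ → 242778
vin=K51: ✓ → 119456
vin=K67: ✓ → 22752
vin=K49: ✗
vin=K16: ✓ → 148721
vin=K34: ✗
vin=K32: ✗
vin=K82: ✗
vin=K65: ✗
mpg_sum = 242778 + 119456 + 22752 + 148721 = 533707
—
[mpg_max: mpg < 41 or doors = 3]
vin=K45: ✗
vin=K80: ✓ → 42482
vin=K10: ✓ → 36972
vin=K58: ✗
vin=K51: ✗
vin=K67: ✗
vin=K49: ✓ → 87594
vin=K16: ✗
vin=K34: ✓ → 192298
vin=K32: ✓ → 1463
vin=K82: ✓ → 21969
vin=K65: ✗
mpg_max = MAX(42482, 36972, 87594, 192298, 1463, 21969) = 192298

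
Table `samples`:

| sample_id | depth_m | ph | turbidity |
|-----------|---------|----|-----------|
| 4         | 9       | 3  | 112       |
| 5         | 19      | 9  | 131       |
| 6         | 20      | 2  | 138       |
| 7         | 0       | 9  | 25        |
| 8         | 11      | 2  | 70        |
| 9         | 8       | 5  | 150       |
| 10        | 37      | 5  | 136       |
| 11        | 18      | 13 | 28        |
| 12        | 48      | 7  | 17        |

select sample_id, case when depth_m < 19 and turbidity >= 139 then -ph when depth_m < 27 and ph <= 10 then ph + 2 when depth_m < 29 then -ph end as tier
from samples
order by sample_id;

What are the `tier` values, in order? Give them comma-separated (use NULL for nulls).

5, 11, 4, 11, 4, -5, NULL, -13, NULL

sample_id=4: depth_m < 27 and ph <= 10 → 5
sample_id=5: depth_m < 27 and ph <= 10 → 11
sample_id=6: depth_m < 27 and ph <= 10 → 4
sample_id=7: depth_m < 27 and ph <= 10 → 11
sample_id=8: depth_m < 27 and ph <= 10 → 4
sample_id=9: depth_m < 19 and turbidity >= 139 → -5
sample_id=10: (no match → NULL) → NULL
sample_id=11: depth_m < 29 → -13
sample_id=12: (no match → NULL) → NULL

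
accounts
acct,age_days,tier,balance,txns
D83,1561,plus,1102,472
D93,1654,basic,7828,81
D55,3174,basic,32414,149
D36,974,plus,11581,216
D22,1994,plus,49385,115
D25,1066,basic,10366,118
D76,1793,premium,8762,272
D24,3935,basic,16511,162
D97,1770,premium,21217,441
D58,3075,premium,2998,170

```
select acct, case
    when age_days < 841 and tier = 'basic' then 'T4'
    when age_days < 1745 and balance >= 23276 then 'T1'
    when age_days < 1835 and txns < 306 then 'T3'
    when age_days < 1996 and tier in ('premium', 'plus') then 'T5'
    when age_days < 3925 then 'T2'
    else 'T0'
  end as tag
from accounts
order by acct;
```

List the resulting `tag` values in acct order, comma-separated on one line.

T5, T0, T3, T3, T2, T2, T3, T5, T3, T5

acct=D22: age_days < 1996 and tier in ('premium', 'plus') → T5
acct=D24: ELSE → T0
acct=D25: age_days < 1835 and txns < 306 → T3
acct=D36: age_days < 1835 and txns < 306 → T3
acct=D55: age_days < 3925 → T2
acct=D58: age_days < 3925 → T2
acct=D76: age_days < 1835 and txns < 306 → T3
acct=D83: age_days < 1996 and tier in ('premium', 'plus') → T5
acct=D93: age_days < 1835 and txns < 306 → T3
acct=D97: age_days < 1996 and tier in ('premium', 'plus') → T5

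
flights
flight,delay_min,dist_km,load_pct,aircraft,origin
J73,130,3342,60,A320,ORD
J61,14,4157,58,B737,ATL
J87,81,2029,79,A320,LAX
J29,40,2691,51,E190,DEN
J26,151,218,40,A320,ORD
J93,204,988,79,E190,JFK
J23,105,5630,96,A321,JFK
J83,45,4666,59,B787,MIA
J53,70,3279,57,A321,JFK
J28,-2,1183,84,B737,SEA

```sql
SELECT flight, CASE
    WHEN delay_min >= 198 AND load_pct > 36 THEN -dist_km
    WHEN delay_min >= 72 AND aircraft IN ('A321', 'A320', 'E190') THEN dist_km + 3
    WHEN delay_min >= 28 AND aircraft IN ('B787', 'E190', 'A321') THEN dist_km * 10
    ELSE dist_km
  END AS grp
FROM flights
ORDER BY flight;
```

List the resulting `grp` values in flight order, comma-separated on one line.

5633, 221, 1183, 26910, 32790, 4157, 3345, 46660, 2032, -988

flight=J23: delay_min >= 72 AND aircraft IN ('A321', 'A320', 'E190') → 5633
flight=J26: delay_min >= 72 AND aircraft IN ('A321', 'A320', 'E190') → 221
flight=J28: ELSE → 1183
flight=J29: delay_min >= 28 AND aircraft IN ('B787', 'E190', 'A321') → 26910
flight=J53: delay_min >= 28 AND aircraft IN ('B787', 'E190', 'A321') → 32790
flight=J61: ELSE → 4157
flight=J73: delay_min >= 72 AND aircraft IN ('A321', 'A320', 'E190') → 3345
flight=J83: delay_min >= 28 AND aircraft IN ('B787', 'E190', 'A321') → 46660
flight=J87: delay_min >= 72 AND aircraft IN ('A321', 'A320', 'E190') → 2032
flight=J93: delay_min >= 198 AND load_pct > 36 → -988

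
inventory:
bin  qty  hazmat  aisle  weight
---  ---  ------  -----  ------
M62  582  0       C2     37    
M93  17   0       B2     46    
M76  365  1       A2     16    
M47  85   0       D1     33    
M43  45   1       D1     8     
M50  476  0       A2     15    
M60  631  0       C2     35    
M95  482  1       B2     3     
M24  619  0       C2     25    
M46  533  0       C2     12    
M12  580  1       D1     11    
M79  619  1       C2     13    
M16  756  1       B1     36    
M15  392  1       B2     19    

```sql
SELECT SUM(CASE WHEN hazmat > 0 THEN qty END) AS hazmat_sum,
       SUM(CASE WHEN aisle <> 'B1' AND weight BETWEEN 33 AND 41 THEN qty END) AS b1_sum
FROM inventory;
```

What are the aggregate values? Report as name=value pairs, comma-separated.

[hazmat_sum: hazmat > 0]
bin=M62: ✗
bin=M93: ✗
bin=M76: ✓ → 365
bin=M47: ✗
bin=M43: ✓ → 45
bin=M50: ✗
bin=M60: ✗
bin=M95: ✓ → 482
bin=M24: ✗
bin=M46: ✗
bin=M12: ✓ → 580
bin=M79: ✓ → 619
bin=M16: ✓ → 756
bin=M15: ✓ → 392
hazmat_sum = 365 + 45 + 482 + 580 + 619 + 756 + 392 = 3239
—
[b1_sum: aisle <> 'B1' AND weight BETWEEN 33 AND 41]
bin=M62: ✓ → 582
bin=M93: ✗
bin=M76: ✗
bin=M47: ✓ → 85
bin=M43: ✗
bin=M50: ✗
bin=M60: ✓ → 631
bin=M95: ✗
bin=M24: ✗
bin=M46: ✗
bin=M12: ✗
bin=M79: ✗
bin=M16: ✗
bin=M15: ✗
b1_sum = 582 + 85 + 631 = 1298

hazmat_sum=3239, b1_sum=1298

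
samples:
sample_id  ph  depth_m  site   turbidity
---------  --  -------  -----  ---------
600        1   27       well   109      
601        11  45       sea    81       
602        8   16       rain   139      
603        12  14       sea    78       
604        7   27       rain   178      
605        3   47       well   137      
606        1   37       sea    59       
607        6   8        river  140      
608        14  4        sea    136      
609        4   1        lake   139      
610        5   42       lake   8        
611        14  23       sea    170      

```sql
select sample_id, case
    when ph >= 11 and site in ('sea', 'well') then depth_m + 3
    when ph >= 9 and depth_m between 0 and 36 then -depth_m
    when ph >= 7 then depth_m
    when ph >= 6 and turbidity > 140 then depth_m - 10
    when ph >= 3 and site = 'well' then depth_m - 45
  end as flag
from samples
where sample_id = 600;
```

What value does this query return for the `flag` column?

NULL

sample_id = 600: ph=1, depth_m=27, site=well, turbidity=109.
ph >= 11 and site in ('sea', 'well') → false
ph >= 9 and depth_m between 0 and 36 → false
ph >= 7 → false
ph >= 6 and turbidity > 140 → false
ph >= 3 and site = 'well' → false
No WHEN matched and there is no ELSE, so the CASE yields NULL.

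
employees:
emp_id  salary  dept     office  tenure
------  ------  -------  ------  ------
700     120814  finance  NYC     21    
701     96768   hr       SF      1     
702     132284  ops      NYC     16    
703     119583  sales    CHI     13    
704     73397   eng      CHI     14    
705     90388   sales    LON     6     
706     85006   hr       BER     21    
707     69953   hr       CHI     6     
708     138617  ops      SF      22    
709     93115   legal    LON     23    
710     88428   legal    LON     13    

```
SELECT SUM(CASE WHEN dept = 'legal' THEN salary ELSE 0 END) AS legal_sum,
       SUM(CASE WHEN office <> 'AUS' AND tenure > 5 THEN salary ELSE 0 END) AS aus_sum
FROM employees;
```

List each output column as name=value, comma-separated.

[legal_sum: dept = 'legal']
emp_id=700: ✗
emp_id=701: ✗
emp_id=702: ✗
emp_id=703: ✗
emp_id=704: ✗
emp_id=705: ✗
emp_id=706: ✗
emp_id=707: ✗
emp_id=708: ✗
emp_id=709: ✓ → 93115
emp_id=710: ✓ → 88428
legal_sum = 93115 + 88428 = 181543
—
[aus_sum: office <> 'AUS' AND tenure > 5]
emp_id=700: ✓ → 120814
emp_id=701: ✗
emp_id=702: ✓ → 132284
emp_id=703: ✓ → 119583
emp_id=704: ✓ → 73397
emp_id=705: ✓ → 90388
emp_id=706: ✓ → 85006
emp_id=707: ✓ → 69953
emp_id=708: ✓ → 138617
emp_id=709: ✓ → 93115
emp_id=710: ✓ → 88428
aus_sum = 120814 + 132284 + 119583 + 73397 + 90388 + 85006 + 69953 + 138617 + 93115 + 88428 = 1011585

legal_sum=181543, aus_sum=1011585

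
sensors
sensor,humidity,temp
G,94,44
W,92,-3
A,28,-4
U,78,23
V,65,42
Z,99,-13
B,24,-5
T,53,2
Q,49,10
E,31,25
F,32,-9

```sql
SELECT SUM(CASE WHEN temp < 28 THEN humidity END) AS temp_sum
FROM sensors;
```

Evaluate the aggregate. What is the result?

sensor=G: ✗
sensor=W: ✓ → 92
sensor=A: ✓ → 28
sensor=U: ✓ → 78
sensor=V: ✗
sensor=Z: ✓ → 99
sensor=B: ✓ → 24
sensor=T: ✓ → 53
sensor=Q: ✓ → 49
sensor=E: ✓ → 31
sensor=F: ✓ → 32
temp_sum = 92 + 28 + 78 + 99 + 24 + 53 + 49 + 31 + 32 = 486

486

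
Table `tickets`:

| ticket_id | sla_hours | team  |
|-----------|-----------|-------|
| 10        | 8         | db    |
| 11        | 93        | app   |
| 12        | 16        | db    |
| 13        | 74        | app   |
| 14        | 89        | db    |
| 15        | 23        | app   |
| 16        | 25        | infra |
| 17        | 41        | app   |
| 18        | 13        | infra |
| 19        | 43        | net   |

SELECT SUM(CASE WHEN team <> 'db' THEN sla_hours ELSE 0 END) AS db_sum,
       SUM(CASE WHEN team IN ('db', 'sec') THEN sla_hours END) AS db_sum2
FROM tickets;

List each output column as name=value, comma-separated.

[db_sum: team <> 'db']
ticket_id=10: ✗
ticket_id=11: ✓ → 93
ticket_id=12: ✗
ticket_id=13: ✓ → 74
ticket_id=14: ✗
ticket_id=15: ✓ → 23
ticket_id=16: ✓ → 25
ticket_id=17: ✓ → 41
ticket_id=18: ✓ → 13
ticket_id=19: ✓ → 43
db_sum = 93 + 74 + 23 + 25 + 41 + 13 + 43 = 312
—
[db_sum2: team IN ('db', 'sec')]
ticket_id=10: ✓ → 8
ticket_id=11: ✗
ticket_id=12: ✓ → 16
ticket_id=13: ✗
ticket_id=14: ✓ → 89
ticket_id=15: ✗
ticket_id=16: ✗
ticket_id=17: ✗
ticket_id=18: ✗
ticket_id=19: ✗
db_sum2 = 8 + 16 + 89 = 113

db_sum=312, db_sum2=113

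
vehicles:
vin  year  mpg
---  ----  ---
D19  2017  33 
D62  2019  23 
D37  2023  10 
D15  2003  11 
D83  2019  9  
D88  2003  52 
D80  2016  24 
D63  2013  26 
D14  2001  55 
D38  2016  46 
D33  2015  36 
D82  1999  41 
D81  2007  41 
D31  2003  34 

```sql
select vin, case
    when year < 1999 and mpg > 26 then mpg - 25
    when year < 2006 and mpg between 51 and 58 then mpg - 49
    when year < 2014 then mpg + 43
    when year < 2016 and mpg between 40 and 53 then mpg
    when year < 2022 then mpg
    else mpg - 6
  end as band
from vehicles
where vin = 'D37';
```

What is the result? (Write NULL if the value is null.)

vin = D37: year=2023, mpg=10.
year < 1999 and mpg > 26 → false
year < 2006 and mpg between 51 and 58 → false
year < 2014 → false
year < 2016 and mpg between 40 and 53 → false
year < 2022 → false
No prior WHEN matched → ELSE → 4

4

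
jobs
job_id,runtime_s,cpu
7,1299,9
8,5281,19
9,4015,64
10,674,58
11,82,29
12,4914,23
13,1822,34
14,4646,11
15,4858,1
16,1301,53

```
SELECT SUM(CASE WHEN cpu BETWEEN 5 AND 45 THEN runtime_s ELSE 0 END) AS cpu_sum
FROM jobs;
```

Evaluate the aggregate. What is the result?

18044

job_id=7: ✓ → 1299
job_id=8: ✓ → 5281
job_id=9: ✗
job_id=10: ✗
job_id=11: ✓ → 82
job_id=12: ✓ → 4914
job_id=13: ✓ → 1822
job_id=14: ✓ → 4646
job_id=15: ✗
job_id=16: ✗
cpu_sum = 1299 + 5281 + 82 + 4914 + 1822 + 4646 = 18044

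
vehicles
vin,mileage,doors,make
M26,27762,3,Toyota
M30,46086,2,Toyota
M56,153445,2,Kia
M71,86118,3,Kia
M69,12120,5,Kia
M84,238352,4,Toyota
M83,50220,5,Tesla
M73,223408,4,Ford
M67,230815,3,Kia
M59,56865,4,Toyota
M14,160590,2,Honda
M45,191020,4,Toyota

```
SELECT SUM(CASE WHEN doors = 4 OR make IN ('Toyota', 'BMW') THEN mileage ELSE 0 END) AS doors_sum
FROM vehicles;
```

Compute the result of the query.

vin=M26: ✓ → 27762
vin=M30: ✓ → 46086
vin=M56: ✗
vin=M71: ✗
vin=M69: ✗
vin=M84: ✓ → 238352
vin=M83: ✗
vin=M73: ✓ → 223408
vin=M67: ✗
vin=M59: ✓ → 56865
vin=M14: ✗
vin=M45: ✓ → 191020
doors_sum = 27762 + 46086 + 238352 + 223408 + 56865 + 191020 = 783493

783493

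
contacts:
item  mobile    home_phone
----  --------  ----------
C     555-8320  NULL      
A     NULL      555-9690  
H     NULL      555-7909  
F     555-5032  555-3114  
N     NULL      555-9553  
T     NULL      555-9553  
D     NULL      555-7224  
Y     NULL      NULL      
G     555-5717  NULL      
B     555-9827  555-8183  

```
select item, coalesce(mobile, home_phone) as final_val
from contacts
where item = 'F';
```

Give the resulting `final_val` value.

555-5032

item = F: mobile=555-5032, home_phone=555-3114.
mobile=555-5032 → 555-5032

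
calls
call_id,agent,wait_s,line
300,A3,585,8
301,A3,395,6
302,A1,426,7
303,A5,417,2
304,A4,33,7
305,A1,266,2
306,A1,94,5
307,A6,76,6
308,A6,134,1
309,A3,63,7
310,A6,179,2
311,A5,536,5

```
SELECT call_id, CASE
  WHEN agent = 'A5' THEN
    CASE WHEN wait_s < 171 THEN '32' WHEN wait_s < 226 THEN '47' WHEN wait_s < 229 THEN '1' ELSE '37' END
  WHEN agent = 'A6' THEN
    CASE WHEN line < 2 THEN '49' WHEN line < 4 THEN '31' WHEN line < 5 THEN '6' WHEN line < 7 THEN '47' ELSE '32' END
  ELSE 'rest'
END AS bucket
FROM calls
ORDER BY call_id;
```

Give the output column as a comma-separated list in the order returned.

rest, rest, rest, 37, rest, rest, rest, 47, 49, rest, 31, 37

call_id=300: agent='A3' → outer ELSE → rest
call_id=301: agent='A3' → outer ELSE → rest
call_id=302: agent='A1' → outer ELSE → rest
call_id=303: agent='A5' → inner[ELSE] → 37
call_id=304: agent='A4' → outer ELSE → rest
call_id=305: agent='A1' → outer ELSE → rest
call_id=306: agent='A1' → outer ELSE → rest
call_id=307: agent='A6' → inner[line < 7] → 47
call_id=308: agent='A6' → inner[line < 2] → 49
call_id=309: agent='A3' → outer ELSE → rest
call_id=310: agent='A6' → inner[line < 4] → 31
call_id=311: agent='A5' → inner[ELSE] → 37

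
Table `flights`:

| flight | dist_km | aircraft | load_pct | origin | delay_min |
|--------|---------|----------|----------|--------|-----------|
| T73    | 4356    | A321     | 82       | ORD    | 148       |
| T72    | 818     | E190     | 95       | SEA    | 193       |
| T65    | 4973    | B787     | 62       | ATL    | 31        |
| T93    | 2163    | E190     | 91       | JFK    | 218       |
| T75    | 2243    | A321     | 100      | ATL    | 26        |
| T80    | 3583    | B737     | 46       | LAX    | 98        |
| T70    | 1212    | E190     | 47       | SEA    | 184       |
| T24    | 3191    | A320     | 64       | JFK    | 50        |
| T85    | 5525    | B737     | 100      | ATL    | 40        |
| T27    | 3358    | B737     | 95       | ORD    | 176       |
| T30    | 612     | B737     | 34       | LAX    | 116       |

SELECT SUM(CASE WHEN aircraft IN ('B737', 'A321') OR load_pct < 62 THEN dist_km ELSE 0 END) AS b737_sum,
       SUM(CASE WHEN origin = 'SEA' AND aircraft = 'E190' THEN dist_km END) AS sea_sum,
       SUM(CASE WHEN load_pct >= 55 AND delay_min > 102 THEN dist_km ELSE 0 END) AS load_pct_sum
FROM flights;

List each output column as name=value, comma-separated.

b737_sum=20889, sea_sum=2030, load_pct_sum=10695

[b737_sum: aircraft IN ('B737', 'A321') OR load_pct < 62]
flight=T73: ✓ → 4356
flight=T72: ✗
flight=T65: ✗
flight=T93: ✗
flight=T75: ✓ → 2243
flight=T80: ✓ → 3583
flight=T70: ✓ → 1212
flight=T24: ✗
flight=T85: ✓ → 5525
flight=T27: ✓ → 3358
flight=T30: ✓ → 612
b737_sum = 4356 + 2243 + 3583 + 1212 + 5525 + 3358 + 612 = 20889
—
[sea_sum: origin = 'SEA' AND aircraft = 'E190']
flight=T73: ✗
flight=T72: ✓ → 818
flight=T65: ✗
flight=T93: ✗
flight=T75: ✗
flight=T80: ✗
flight=T70: ✓ → 1212
flight=T24: ✗
flight=T85: ✗
flight=T27: ✗
flight=T30: ✗
sea_sum = 818 + 1212 = 2030
—
[load_pct_sum: load_pct >= 55 AND delay_min > 102]
flight=T73: ✓ → 4356
flight=T72: ✓ → 818
flight=T65: ✗
flight=T93: ✓ → 2163
flight=T75: ✗
flight=T80: ✗
flight=T70: ✗
flight=T24: ✗
flight=T85: ✗
flight=T27: ✓ → 3358
flight=T30: ✗
load_pct_sum = 4356 + 818 + 2163 + 3358 = 10695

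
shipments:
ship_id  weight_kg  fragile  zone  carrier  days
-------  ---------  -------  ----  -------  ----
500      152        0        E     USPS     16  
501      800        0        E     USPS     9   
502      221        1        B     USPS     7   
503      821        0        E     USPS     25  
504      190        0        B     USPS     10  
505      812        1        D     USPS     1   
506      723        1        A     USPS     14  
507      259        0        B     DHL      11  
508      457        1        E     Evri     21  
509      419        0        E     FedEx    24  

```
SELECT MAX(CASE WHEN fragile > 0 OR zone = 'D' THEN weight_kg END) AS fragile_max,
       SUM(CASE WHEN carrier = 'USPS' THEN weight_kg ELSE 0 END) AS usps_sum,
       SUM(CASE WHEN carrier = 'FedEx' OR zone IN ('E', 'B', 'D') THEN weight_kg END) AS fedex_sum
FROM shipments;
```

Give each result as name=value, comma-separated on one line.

[fragile_max: fragile > 0 OR zone = 'D']
ship_id=500: ✗
ship_id=501: ✗
ship_id=502: ✓ → 221
ship_id=503: ✗
ship_id=504: ✗
ship_id=505: ✓ → 812
ship_id=506: ✓ → 723
ship_id=507: ✗
ship_id=508: ✓ → 457
ship_id=509: ✗
fragile_max = MAX(221, 812, 723, 457) = 812
—
[usps_sum: carrier = 'USPS']
ship_id=500: ✓ → 152
ship_id=501: ✓ → 800
ship_id=502: ✓ → 221
ship_id=503: ✓ → 821
ship_id=504: ✓ → 190
ship_id=505: ✓ → 812
ship_id=506: ✓ → 723
ship_id=507: ✗
ship_id=508: ✗
ship_id=509: ✗
usps_sum = 152 + 800 + 221 + 821 + 190 + 812 + 723 = 3719
—
[fedex_sum: carrier = 'FedEx' OR zone IN ('E', 'B', 'D')]
ship_id=500: ✓ → 152
ship_id=501: ✓ → 800
ship_id=502: ✓ → 221
ship_id=503: ✓ → 821
ship_id=504: ✓ → 190
ship_id=505: ✓ → 812
ship_id=506: ✗
ship_id=507: ✓ → 259
ship_id=508: ✓ → 457
ship_id=509: ✓ → 419
fedex_sum = 152 + 800 + 221 + 821 + 190 + 812 + 259 + 457 + 419 = 4131

fragile_max=812, usps_sum=3719, fedex_sum=4131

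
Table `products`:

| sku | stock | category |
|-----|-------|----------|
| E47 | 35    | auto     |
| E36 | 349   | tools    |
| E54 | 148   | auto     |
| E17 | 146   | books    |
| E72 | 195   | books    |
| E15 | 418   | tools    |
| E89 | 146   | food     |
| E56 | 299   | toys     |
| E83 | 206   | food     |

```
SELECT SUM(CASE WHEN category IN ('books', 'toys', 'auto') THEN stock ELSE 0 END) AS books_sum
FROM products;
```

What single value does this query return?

823

sku=E47: ✓ → 35
sku=E36: ✗
sku=E54: ✓ → 148
sku=E17: ✓ → 146
sku=E72: ✓ → 195
sku=E15: ✗
sku=E89: ✗
sku=E56: ✓ → 299
sku=E83: ✗
books_sum = 35 + 148 + 146 + 195 + 299 = 823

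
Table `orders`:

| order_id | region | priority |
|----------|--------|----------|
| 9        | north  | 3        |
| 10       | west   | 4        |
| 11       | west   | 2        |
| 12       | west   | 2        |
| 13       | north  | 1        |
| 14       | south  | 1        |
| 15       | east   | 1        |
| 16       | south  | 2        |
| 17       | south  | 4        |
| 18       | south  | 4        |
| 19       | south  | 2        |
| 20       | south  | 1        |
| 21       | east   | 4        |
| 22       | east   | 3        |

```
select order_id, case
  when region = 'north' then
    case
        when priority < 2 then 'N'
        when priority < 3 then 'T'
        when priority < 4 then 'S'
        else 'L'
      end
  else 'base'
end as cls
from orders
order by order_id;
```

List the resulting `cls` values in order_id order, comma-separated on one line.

S, base, base, base, N, base, base, base, base, base, base, base, base, base

order_id=9: region='north' → inner[priority < 4] → S
order_id=10: region='west' → outer ELSE → base
order_id=11: region='west' → outer ELSE → base
order_id=12: region='west' → outer ELSE → base
order_id=13: region='north' → inner[priority < 2] → N
order_id=14: region='south' → outer ELSE → base
order_id=15: region='east' → outer ELSE → base
order_id=16: region='south' → outer ELSE → base
order_id=17: region='south' → outer ELSE → base
order_id=18: region='south' → outer ELSE → base
order_id=19: region='south' → outer ELSE → base
order_id=20: region='south' → outer ELSE → base
order_id=21: region='east' → outer ELSE → base
order_id=22: region='east' → outer ELSE → base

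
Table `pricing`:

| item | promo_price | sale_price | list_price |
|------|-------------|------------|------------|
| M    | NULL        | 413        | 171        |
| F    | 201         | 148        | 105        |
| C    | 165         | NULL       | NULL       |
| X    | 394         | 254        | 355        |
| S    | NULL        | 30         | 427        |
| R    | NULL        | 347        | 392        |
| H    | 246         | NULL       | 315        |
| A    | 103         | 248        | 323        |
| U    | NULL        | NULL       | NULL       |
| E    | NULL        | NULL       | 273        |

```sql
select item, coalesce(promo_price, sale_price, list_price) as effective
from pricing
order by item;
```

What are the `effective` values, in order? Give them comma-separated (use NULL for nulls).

103, 165, 273, 201, 246, 413, 347, 30, NULL, 394

item=A: promo_price=103 → 103
item=C: promo_price=165 → 165
item=E: promo_price=NULL, sale_price=NULL, list_price=273 → 273
item=F: promo_price=201 → 201
item=H: promo_price=246 → 246
item=M: promo_price=NULL, sale_price=413 → 413
item=R: promo_price=NULL, sale_price=347 → 347
item=S: promo_price=NULL, sale_price=30 → 30
item=U: promo_price=NULL, sale_price=NULL, list_price=NULL (all NULL) → NULL
item=X: promo_price=394 → 394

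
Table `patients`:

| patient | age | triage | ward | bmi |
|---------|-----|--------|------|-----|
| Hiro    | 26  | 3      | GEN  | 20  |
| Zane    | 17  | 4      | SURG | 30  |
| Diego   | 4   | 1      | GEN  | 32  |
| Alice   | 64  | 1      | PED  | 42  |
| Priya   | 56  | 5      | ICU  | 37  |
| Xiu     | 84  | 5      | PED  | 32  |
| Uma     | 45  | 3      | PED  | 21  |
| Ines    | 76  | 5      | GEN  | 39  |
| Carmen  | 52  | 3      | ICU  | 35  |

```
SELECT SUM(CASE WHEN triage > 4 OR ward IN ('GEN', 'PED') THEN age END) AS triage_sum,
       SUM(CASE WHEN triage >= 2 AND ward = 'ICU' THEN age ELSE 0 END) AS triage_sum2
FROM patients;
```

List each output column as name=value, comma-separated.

triage_sum=355, triage_sum2=108

[triage_sum: triage > 4 OR ward IN ('GEN', 'PED')]
patient=Hiro: ✓ → 26
patient=Zane: ✗
patient=Diego: ✓ → 4
patient=Alice: ✓ → 64
patient=Priya: ✓ → 56
patient=Xiu: ✓ → 84
patient=Uma: ✓ → 45
patient=Ines: ✓ → 76
patient=Carmen: ✗
triage_sum = 26 + 4 + 64 + 56 + 84 + 45 + 76 = 355
—
[triage_sum2: triage >= 2 AND ward = 'ICU']
patient=Hiro: ✗
patient=Zane: ✗
patient=Diego: ✗
patient=Alice: ✗
patient=Priya: ✓ → 56
patient=Xiu: ✗
patient=Uma: ✗
patient=Ines: ✗
patient=Carmen: ✓ → 52
triage_sum2 = 56 + 52 = 108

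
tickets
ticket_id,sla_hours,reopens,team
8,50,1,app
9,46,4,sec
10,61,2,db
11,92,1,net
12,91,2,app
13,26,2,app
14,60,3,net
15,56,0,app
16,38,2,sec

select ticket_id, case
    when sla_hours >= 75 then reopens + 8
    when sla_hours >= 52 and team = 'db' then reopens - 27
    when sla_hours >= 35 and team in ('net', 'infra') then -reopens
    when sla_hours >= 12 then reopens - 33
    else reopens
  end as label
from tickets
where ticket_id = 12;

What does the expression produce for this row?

10

ticket_id = 12: sla_hours=91, reopens=2, team=app.
sla_hours >= 75 → true → 10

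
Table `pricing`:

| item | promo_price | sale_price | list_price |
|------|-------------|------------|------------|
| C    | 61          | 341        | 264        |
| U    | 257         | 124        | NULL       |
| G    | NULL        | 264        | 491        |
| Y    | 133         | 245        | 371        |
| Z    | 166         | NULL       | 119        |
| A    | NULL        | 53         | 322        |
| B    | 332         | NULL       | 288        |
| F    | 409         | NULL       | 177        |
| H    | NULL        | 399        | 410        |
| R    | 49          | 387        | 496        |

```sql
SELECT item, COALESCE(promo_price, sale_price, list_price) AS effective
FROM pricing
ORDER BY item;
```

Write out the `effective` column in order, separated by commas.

53, 332, 61, 409, 264, 399, 49, 257, 133, 166

item=A: promo_price=NULL, sale_price=53 → 53
item=B: promo_price=332 → 332
item=C: promo_price=61 → 61
item=F: promo_price=409 → 409
item=G: promo_price=NULL, sale_price=264 → 264
item=H: promo_price=NULL, sale_price=399 → 399
item=R: promo_price=49 → 49
item=U: promo_price=257 → 257
item=Y: promo_price=133 → 133
item=Z: promo_price=166 → 166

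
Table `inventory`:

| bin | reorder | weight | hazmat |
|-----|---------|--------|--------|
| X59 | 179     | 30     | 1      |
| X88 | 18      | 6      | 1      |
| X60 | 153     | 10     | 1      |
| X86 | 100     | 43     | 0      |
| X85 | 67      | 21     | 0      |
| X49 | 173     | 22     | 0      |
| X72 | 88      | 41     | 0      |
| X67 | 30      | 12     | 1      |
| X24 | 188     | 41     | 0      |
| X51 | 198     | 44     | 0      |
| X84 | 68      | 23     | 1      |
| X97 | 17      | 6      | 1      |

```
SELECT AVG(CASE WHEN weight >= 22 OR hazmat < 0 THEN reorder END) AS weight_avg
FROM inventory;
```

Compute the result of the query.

142

bin=X59: ✓ → 179
bin=X88: ✗
bin=X60: ✗
bin=X86: ✓ → 100
bin=X85: ✗
bin=X49: ✓ → 173
bin=X72: ✓ → 88
bin=X67: ✗
bin=X24: ✓ → 188
bin=X51: ✓ → 198
bin=X84: ✓ → 68
bin=X97: ✗
weight_avg = (179 + 100 + 173 + 88 + 188 + 198 + 68) / 7 = 142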